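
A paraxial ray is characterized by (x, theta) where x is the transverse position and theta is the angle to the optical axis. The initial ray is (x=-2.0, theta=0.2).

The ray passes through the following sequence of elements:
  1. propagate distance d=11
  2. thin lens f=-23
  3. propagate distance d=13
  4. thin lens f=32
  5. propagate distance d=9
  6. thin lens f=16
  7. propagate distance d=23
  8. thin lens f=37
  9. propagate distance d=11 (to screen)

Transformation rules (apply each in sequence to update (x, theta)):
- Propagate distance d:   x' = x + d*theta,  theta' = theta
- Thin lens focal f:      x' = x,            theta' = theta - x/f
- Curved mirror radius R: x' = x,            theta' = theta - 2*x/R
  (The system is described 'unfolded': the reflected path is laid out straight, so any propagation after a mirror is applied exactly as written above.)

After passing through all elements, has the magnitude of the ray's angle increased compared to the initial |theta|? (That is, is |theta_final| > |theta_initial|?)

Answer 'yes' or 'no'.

Initial: x=-2.0000 theta=0.2000
After 1 (propagate distance d=11): x=0.2000 theta=0.2000
After 2 (thin lens f=-23): x=0.2000 theta=24/115 (≈0.2087)
After 3 (propagate distance d=13): x=67/23 (≈2.9130) theta=24/115 (≈0.2087)
After 4 (thin lens f=32): x=67/23 (≈2.9130) theta=433/3680 (≈0.1177)
After 5 (propagate distance d=9): x=14617/3680 (≈3.9720) theta=433/3680 (≈0.1177)
After 6 (thin lens f=16): x=14617/3680 (≈3.9720) theta=-7689/58880 (≈-0.1306)
After 7 (propagate distance d=23): x=11405/11776 (≈0.9685) theta=-7689/58880 (≈-0.1306)
After 8 (thin lens f=37): x=11405/11776 (≈0.9685) theta=-170759/1089280 (≈-0.1568)
After 9 (propagate distance d=11 (to screen)): x=-1646773/2178560 (≈-0.7559) theta=-170759/1089280 (≈-0.1568)
|theta_initial|=0.2000 |theta_final|=170759/1089280 (≈0.1568) -> not increased

Answer: no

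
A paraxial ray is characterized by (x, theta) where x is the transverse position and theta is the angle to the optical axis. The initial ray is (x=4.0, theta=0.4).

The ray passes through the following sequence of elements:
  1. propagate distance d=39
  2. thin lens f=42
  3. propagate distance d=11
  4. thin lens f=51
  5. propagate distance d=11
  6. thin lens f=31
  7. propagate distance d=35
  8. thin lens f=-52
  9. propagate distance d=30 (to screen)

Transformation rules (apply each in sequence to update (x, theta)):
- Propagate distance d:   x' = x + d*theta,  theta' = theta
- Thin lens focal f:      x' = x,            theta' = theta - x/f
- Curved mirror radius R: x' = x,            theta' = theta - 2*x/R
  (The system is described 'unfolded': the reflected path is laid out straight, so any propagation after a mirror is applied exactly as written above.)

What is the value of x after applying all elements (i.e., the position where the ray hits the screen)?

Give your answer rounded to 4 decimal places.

Initial: x=4.0000 theta=0.4000
After 1 (propagate distance d=39): x=19.6000 theta=0.4000
After 2 (thin lens f=42): x=19.6000 theta=-1/15 (≈-0.0667)
After 3 (propagate distance d=11): x=283/15 (≈18.8667) theta=-1/15 (≈-0.0667)
After 4 (thin lens f=51): x=283/15 (≈18.8667) theta=-334/765 (≈-0.4366)
After 5 (propagate distance d=11): x=10759/765 (≈14.0641) theta=-334/765 (≈-0.4366)
After 6 (thin lens f=31): x=10759/765 (≈14.0641) theta=-21113/23715 (≈-0.8903)
After 7 (propagate distance d=35): x=-135142/7905 (≈-17.0958) theta=-21113/23715 (≈-0.8903)
After 8 (thin lens f=-52): x=-135142/7905 (≈-17.0958) theta=-751651/616590 (≈-1.2190)
After 9 (propagate distance d=30 (to screen)): x=-1838367/34255 (≈-53.6671) theta=-751651/616590 (≈-1.2190)
Rounded to 4 decimal places: x = -53.6671

Answer: -53.6671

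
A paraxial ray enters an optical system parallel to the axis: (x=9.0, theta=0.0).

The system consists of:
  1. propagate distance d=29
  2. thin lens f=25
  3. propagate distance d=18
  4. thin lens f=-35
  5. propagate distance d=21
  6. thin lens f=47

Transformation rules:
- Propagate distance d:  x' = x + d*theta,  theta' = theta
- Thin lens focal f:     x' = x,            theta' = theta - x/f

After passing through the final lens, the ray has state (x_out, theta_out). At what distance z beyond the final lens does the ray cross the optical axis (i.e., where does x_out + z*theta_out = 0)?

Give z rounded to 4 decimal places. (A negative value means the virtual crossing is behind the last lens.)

Initial: x=9.0000 theta=0.0000
After 1 (propagate distance d=29): x=9.0000 theta=0.0000
After 2 (thin lens f=25): x=9.0000 theta=-0.3600
After 3 (propagate distance d=18): x=2.5200 theta=-0.3600
After 4 (thin lens f=-35): x=2.5200 theta=-0.2880
After 5 (propagate distance d=21): x=-3.5280 theta=-0.2880
After 6 (thin lens f=47): x=-3.5280 theta=-1251/5875 (≈-0.2129)
z_focus = -x_out/theta_out = -(-3.5280)/(-1251/5875) = -2303/139 ≈ -16.5683
Rounded to 4 decimal places: z = -16.5683

Answer: -16.5683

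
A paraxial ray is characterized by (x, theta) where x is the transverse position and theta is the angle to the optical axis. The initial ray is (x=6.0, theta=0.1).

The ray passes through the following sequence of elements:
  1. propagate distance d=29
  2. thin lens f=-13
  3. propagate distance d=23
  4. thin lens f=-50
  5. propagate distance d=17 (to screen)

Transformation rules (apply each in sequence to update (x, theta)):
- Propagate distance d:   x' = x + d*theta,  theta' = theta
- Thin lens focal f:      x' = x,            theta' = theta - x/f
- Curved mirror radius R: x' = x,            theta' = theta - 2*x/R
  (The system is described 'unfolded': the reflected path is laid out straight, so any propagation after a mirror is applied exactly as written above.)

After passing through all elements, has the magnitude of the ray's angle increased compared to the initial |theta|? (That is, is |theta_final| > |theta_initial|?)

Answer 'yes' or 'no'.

Initial: x=6.0000 theta=0.1000
After 1 (propagate distance d=29): x=8.9000 theta=0.1000
After 2 (thin lens f=-13): x=8.9000 theta=51/65 (≈0.7846)
After 3 (propagate distance d=23): x=3503/130 (≈26.9462) theta=51/65 (≈0.7846)
After 4 (thin lens f=-50): x=3503/130 (≈26.9462) theta=8603/6500 (≈1.3235)
After 5 (propagate distance d=17 (to screen)): x=321401/6500 (≈49.4463) theta=8603/6500 (≈1.3235)
|theta_initial|=0.1000 |theta_final|=8603/6500 (≈1.3235) -> increased

Answer: yes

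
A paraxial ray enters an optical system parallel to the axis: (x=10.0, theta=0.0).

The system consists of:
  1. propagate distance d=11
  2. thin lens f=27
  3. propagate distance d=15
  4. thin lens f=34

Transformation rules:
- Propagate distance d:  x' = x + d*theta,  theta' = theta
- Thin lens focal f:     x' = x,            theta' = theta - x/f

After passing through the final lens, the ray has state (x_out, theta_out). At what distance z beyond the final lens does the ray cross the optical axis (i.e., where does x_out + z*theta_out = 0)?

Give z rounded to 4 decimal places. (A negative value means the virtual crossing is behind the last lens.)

Answer: 8.8696

Derivation:
Initial: x=10.0000 theta=0.0000
After 1 (propagate distance d=11): x=10.0000 theta=0.0000
After 2 (thin lens f=27): x=10.0000 theta=-10/27 (≈-0.3704)
After 3 (propagate distance d=15): x=40/9 (≈4.4444) theta=-10/27 (≈-0.3704)
After 4 (thin lens f=34): x=40/9 (≈4.4444) theta=-230/459 (≈-0.5011)
z_focus = -x_out/theta_out = -(40/9)/(-230/459) = 204/23 ≈ 8.8696
Rounded to 4 decimal places: z = 8.8696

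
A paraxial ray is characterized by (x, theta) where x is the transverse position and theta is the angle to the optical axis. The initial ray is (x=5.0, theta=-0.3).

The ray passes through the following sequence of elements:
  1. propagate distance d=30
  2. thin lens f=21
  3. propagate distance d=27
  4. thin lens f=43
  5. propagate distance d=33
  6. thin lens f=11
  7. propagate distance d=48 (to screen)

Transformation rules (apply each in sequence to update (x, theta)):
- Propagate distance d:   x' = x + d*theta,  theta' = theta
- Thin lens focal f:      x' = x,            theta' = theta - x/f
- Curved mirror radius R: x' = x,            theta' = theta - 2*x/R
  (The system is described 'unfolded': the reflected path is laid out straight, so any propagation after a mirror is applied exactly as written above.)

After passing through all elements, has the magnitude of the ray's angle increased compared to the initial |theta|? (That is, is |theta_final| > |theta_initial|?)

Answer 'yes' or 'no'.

Initial: x=5.0000 theta=-0.3000
After 1 (propagate distance d=30): x=-4.0000 theta=-0.3000
After 2 (thin lens f=21): x=-4.0000 theta=-23/210 (≈-0.1095)
After 3 (propagate distance d=27): x=-487/70 (≈-6.9571) theta=-23/210 (≈-0.1095)
After 4 (thin lens f=43): x=-487/70 (≈-6.9571) theta=236/4515 (≈0.0523)
After 5 (propagate distance d=33): x=-15749/3010 (≈-5.2322) theta=236/4515 (≈0.0523)
After 6 (thin lens f=11): x=-15749/3010 (≈-5.2322) theta=52439/99330 (≈0.5279)
After 7 (propagate distance d=48 (to screen)): x=133157/6622 (≈20.1083) theta=52439/99330 (≈0.5279)
|theta_initial|=0.3000 |theta_final|=52439/99330 (≈0.5279) -> increased

Answer: yes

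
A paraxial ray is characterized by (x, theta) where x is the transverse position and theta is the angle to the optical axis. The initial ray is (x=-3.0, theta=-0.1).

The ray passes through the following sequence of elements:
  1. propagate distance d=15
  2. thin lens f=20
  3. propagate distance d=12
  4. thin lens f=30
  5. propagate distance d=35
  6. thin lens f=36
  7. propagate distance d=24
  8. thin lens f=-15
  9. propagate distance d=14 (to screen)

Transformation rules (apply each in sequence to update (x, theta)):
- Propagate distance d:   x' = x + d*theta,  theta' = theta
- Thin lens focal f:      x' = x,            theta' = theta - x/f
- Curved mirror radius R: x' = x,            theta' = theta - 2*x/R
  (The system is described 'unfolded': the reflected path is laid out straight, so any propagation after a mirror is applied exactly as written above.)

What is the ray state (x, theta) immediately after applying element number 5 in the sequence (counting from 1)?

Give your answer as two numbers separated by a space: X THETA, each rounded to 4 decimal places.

Answer: 4.8750 0.2250

Derivation:
Initial: x=-3.0000 theta=-0.1000
After 1 (propagate distance d=15): x=-4.5000 theta=-0.1000
After 2 (thin lens f=20): x=-4.5000 theta=0.1250
After 3 (propagate distance d=12): x=-3.0000 theta=0.1250
After 4 (thin lens f=30): x=-3.0000 theta=0.2250
After 5 (propagate distance d=35): x=4.8750 theta=0.2250
Rounded to 4 decimal places: x = 4.8750, theta = 0.2250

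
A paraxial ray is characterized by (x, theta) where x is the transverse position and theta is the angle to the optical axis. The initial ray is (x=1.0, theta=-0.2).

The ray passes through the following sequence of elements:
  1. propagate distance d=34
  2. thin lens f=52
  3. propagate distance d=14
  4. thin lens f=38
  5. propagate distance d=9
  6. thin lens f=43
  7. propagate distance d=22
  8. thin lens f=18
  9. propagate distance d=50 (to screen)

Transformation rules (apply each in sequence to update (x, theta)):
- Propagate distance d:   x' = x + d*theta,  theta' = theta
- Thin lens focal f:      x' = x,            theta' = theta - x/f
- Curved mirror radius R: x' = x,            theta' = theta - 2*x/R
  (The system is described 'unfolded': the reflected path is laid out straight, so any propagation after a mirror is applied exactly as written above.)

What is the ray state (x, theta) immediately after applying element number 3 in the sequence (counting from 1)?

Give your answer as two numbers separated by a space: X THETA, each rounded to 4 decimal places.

Initial: x=1.0000 theta=-0.2000
After 1 (propagate distance d=34): x=-5.8000 theta=-0.2000
After 2 (thin lens f=52): x=-5.8000 theta=-23/260 (≈-0.0885)
After 3 (propagate distance d=14): x=-183/26 (≈-7.0385) theta=-23/260 (≈-0.0885)
Rounded to 4 decimal places: x = -7.0385, theta = -0.0885

Answer: -7.0385 -0.0885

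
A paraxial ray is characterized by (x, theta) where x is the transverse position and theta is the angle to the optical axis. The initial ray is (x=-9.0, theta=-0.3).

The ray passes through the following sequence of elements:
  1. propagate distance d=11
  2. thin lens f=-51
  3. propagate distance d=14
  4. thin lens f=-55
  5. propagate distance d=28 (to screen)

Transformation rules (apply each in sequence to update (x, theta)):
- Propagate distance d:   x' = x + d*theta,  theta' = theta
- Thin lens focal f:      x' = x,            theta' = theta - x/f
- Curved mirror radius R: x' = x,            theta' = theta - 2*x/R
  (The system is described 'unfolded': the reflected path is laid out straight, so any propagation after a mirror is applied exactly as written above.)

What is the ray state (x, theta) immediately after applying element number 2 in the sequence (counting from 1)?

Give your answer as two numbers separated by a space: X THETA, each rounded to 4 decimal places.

Initial: x=-9.0000 theta=-0.3000
After 1 (propagate distance d=11): x=-12.3000 theta=-0.3000
After 2 (thin lens f=-51): x=-12.3000 theta=-46/85 (≈-0.5412)
Rounded to 4 decimal places: x = -12.3000, theta = -0.5412

Answer: -12.3000 -0.5412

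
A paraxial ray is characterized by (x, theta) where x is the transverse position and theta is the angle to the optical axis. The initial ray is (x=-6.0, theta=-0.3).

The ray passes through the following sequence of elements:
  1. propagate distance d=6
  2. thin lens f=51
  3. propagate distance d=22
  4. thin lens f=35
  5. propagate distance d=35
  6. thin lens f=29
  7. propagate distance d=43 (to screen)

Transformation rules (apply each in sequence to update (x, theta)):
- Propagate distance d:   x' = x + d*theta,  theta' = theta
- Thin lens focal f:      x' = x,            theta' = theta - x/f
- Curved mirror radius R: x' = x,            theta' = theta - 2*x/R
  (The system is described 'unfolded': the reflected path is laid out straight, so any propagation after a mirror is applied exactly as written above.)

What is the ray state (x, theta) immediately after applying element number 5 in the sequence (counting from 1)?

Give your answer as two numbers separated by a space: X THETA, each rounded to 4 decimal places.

Initial: x=-6.0000 theta=-0.3000
After 1 (propagate distance d=6): x=-7.8000 theta=-0.3000
After 2 (thin lens f=51): x=-7.8000 theta=-5/34 (≈-0.1471)
After 3 (propagate distance d=22): x=-938/85 (≈-11.0353) theta=-5/34 (≈-0.1471)
After 4 (thin lens f=35): x=-938/85 (≈-11.0353) theta=143/850 (≈0.1682)
After 5 (propagate distance d=35): x=-175/34 (≈-5.1471) theta=143/850 (≈0.1682)
Rounded to 4 decimal places: x = -5.1471, theta = 0.1682

Answer: -5.1471 0.1682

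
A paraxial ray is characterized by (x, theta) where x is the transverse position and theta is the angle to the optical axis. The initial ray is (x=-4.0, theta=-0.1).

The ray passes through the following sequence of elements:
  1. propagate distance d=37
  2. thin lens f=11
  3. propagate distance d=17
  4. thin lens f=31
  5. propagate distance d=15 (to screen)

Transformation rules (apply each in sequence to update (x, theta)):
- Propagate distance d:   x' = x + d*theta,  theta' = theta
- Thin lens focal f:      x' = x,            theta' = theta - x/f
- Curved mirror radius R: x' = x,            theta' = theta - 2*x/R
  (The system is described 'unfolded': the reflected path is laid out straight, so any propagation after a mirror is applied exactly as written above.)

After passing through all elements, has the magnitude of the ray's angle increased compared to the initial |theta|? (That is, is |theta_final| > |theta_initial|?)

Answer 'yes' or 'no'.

Answer: yes

Derivation:
Initial: x=-4.0000 theta=-0.1000
After 1 (propagate distance d=37): x=-7.7000 theta=-0.1000
After 2 (thin lens f=11): x=-7.7000 theta=0.6000
After 3 (propagate distance d=17): x=2.5000 theta=0.6000
After 4 (thin lens f=31): x=2.5000 theta=161/310 (≈0.5194)
After 5 (propagate distance d=15 (to screen)): x=319/31 (≈10.2903) theta=161/310 (≈0.5194)
|theta_initial|=0.1000 |theta_final|=161/310 (≈0.5194) -> increased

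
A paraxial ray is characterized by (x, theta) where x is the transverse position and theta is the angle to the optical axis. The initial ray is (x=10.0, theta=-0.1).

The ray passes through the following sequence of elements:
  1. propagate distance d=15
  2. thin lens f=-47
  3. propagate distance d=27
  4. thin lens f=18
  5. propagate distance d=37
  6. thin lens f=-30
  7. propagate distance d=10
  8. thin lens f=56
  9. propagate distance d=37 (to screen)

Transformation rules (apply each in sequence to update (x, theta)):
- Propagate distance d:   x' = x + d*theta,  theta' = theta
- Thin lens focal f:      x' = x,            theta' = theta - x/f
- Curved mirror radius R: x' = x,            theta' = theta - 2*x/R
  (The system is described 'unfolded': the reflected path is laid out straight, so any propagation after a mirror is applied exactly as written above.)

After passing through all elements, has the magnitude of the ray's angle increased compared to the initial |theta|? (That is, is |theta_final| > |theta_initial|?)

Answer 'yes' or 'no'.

Initial: x=10.0000 theta=-0.1000
After 1 (propagate distance d=15): x=8.5000 theta=-0.1000
After 2 (thin lens f=-47): x=8.5000 theta=19/235 (≈0.0809)
After 3 (propagate distance d=27): x=5021/470 (≈10.6830) theta=19/235 (≈0.0809)
After 4 (thin lens f=18): x=5021/470 (≈10.6830) theta=-4337/8460 (≈-0.5126)
After 5 (propagate distance d=37): x=-70091/8460 (≈-8.2850) theta=-4337/8460 (≈-0.5126)
After 6 (thin lens f=-30): x=-70091/8460 (≈-8.2850) theta=-200201/253800 (≈-0.7888)
After 7 (propagate distance d=10): x=-205237/12690 (≈-16.1731) theta=-200201/253800 (≈-0.7888)
After 8 (thin lens f=56): x=-205237/12690 (≈-16.1731) theta=-1776629/3553200 (≈-0.5000)
After 9 (propagate distance d=37 (to screen)): x=-41067211/1184400 (≈-34.6734) theta=-1776629/3553200 (≈-0.5000)
|theta_initial|=0.1000 |theta_final|=1776629/3553200 (≈0.5000) -> increased

Answer: yes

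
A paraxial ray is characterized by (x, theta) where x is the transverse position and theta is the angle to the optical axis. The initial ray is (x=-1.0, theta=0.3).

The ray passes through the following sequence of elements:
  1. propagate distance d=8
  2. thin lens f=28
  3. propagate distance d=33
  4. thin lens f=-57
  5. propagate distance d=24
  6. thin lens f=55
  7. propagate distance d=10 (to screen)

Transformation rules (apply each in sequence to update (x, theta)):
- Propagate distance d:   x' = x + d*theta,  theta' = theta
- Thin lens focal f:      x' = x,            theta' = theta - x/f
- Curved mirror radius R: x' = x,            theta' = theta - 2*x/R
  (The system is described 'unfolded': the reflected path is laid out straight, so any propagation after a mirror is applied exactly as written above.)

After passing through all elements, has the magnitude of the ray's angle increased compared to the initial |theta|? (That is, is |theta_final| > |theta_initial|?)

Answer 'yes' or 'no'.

Initial: x=-1.0000 theta=0.3000
After 1 (propagate distance d=8): x=1.4000 theta=0.3000
After 2 (thin lens f=28): x=1.4000 theta=0.2500
After 3 (propagate distance d=33): x=9.6500 theta=0.2500
After 4 (thin lens f=-57): x=9.6500 theta=239/570 (≈0.4193)
After 5 (propagate distance d=24): x=7491/380 (≈19.7132) theta=239/570 (≈0.4193)
After 6 (thin lens f=55): x=7491/380 (≈19.7132) theta=347/5700 (≈0.0609)
After 7 (propagate distance d=10 (to screen)): x=23167/1140 (≈20.3219) theta=347/5700 (≈0.0609)
|theta_initial|=0.3000 |theta_final|=347/5700 (≈0.0609) -> not increased

Answer: no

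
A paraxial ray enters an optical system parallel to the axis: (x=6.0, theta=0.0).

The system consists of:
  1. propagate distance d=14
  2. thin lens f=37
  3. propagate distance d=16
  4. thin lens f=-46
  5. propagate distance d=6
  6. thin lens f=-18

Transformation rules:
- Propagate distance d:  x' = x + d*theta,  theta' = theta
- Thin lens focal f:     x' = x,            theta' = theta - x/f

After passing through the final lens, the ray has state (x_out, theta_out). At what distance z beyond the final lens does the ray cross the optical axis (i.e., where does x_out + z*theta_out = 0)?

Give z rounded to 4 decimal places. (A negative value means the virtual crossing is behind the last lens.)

Initial: x=6.0000 theta=0.0000
After 1 (propagate distance d=14): x=6.0000 theta=0.0000
After 2 (thin lens f=37): x=6.0000 theta=-6/37 (≈-0.1622)
After 3 (propagate distance d=16): x=126/37 (≈3.4054) theta=-6/37 (≈-0.1622)
After 4 (thin lens f=-46): x=126/37 (≈3.4054) theta=-75/851 (≈-0.0881)
After 5 (propagate distance d=6): x=2448/851 (≈2.8766) theta=-75/851 (≈-0.0881)
After 6 (thin lens f=-18): x=2448/851 (≈2.8766) theta=61/851 (≈0.0717)
z_focus = -x_out/theta_out = -(2448/851)/(61/851) = -2448/61 ≈ -40.1311
Rounded to 4 decimal places: z = -40.1311

Answer: -40.1311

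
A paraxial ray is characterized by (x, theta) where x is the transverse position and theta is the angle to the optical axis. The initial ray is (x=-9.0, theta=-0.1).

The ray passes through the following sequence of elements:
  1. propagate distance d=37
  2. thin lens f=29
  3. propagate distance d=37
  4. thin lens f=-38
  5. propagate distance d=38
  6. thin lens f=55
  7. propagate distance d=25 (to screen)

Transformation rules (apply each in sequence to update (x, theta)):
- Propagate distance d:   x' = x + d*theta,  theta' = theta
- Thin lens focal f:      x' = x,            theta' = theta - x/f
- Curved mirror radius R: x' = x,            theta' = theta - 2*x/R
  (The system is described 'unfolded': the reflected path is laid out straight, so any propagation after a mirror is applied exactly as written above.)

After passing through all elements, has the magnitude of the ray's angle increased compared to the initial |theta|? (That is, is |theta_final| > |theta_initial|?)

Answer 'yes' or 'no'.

Answer: yes

Derivation:
Initial: x=-9.0000 theta=-0.1000
After 1 (propagate distance d=37): x=-12.7000 theta=-0.1000
After 2 (thin lens f=29): x=-12.7000 theta=49/145 (≈0.3379)
After 3 (propagate distance d=37): x=-57/290 (≈-0.1966) theta=49/145 (≈0.3379)
After 4 (thin lens f=-38): x=-57/290 (≈-0.1966) theta=193/580 (≈0.3328)
After 5 (propagate distance d=38): x=361/29 (≈12.4483) theta=193/580 (≈0.3328)
After 6 (thin lens f=55): x=361/29 (≈12.4483) theta=679/6380 (≈0.1064)
After 7 (propagate distance d=25 (to screen)): x=19279/1276 (≈15.1089) theta=679/6380 (≈0.1064)
|theta_initial|=0.1000 |theta_final|=679/6380 (≈0.1064) -> increased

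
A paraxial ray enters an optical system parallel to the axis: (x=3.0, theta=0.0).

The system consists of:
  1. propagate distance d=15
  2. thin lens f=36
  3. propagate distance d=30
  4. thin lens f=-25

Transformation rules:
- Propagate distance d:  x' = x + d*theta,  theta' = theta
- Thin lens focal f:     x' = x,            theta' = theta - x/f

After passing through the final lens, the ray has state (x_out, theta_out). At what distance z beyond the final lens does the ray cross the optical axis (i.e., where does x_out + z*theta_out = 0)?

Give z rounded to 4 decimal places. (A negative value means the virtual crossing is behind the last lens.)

Initial: x=3.0000 theta=0.0000
After 1 (propagate distance d=15): x=3.0000 theta=0.0000
After 2 (thin lens f=36): x=3.0000 theta=-1/12 (≈-0.0833)
After 3 (propagate distance d=30): x=0.5000 theta=-1/12 (≈-0.0833)
After 4 (thin lens f=-25): x=0.5000 theta=-19/300 (≈-0.0633)
z_focus = -x_out/theta_out = -(0.5000)/(-19/300) = 150/19 ≈ 7.8947
Rounded to 4 decimal places: z = 7.8947

Answer: 7.8947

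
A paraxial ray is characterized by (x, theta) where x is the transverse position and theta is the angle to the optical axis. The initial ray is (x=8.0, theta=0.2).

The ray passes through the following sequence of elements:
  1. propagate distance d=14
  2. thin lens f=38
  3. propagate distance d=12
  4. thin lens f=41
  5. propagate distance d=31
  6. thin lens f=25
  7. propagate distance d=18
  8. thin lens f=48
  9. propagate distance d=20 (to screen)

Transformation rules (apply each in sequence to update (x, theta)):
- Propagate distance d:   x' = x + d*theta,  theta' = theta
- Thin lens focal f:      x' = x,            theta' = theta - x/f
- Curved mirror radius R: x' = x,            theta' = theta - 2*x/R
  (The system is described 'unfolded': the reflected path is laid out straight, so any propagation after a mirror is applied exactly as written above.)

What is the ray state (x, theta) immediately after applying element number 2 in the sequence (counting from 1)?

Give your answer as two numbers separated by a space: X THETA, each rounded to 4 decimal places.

Initial: x=8.0000 theta=0.2000
After 1 (propagate distance d=14): x=10.8000 theta=0.2000
After 2 (thin lens f=38): x=10.8000 theta=-8/95 (≈-0.0842)
Rounded to 4 decimal places: x = 10.8000, theta = -0.0842

Answer: 10.8000 -0.0842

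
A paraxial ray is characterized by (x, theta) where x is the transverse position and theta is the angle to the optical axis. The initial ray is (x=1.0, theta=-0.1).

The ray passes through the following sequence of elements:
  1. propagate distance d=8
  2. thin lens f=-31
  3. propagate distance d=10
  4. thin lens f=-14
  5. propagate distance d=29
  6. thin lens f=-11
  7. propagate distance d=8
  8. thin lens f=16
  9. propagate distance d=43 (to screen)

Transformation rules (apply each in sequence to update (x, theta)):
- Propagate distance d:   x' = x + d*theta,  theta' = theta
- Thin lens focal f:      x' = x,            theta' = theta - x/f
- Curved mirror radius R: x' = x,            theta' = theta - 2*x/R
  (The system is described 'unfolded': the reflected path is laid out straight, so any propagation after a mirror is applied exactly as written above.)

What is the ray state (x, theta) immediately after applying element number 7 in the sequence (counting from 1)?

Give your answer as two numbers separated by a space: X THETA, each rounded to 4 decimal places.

Initial: x=1.0000 theta=-0.1000
After 1 (propagate distance d=8): x=0.2000 theta=-0.1000
After 2 (thin lens f=-31): x=0.2000 theta=-29/310 (≈-0.0935)
After 3 (propagate distance d=10): x=-114/155 (≈-0.7355) theta=-29/310 (≈-0.0935)
After 4 (thin lens f=-14): x=-114/155 (≈-0.7355) theta=-317/2170 (≈-0.1461)
After 5 (propagate distance d=29): x=-10789/2170 (≈-4.9719) theta=-317/2170 (≈-0.1461)
After 6 (thin lens f=-11): x=-10789/2170 (≈-4.9719) theta=-7138/11935 (≈-0.5981)
After 7 (propagate distance d=8): x=-232887/23870 (≈-9.7565) theta=-7138/11935 (≈-0.5981)
Rounded to 4 decimal places: x = -9.7565, theta = -0.5981

Answer: -9.7565 -0.5981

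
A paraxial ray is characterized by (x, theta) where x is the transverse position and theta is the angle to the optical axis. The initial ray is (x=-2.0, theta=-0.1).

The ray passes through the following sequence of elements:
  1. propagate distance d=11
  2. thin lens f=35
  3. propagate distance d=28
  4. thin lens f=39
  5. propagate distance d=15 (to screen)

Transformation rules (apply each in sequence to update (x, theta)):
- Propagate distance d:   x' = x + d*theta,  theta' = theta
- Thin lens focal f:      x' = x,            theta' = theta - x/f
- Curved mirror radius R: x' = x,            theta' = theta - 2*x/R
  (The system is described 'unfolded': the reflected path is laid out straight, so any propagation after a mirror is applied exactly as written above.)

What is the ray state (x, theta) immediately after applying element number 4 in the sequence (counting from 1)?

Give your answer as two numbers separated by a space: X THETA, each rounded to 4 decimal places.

Answer: -3.4200 0.0763

Derivation:
Initial: x=-2.0000 theta=-0.1000
After 1 (propagate distance d=11): x=-3.1000 theta=-0.1000
After 2 (thin lens f=35): x=-3.1000 theta=-2/175 (≈-0.0114)
After 3 (propagate distance d=28): x=-3.4200 theta=-2/175 (≈-0.0114)
After 4 (thin lens f=39): x=-3.4200 theta=347/4550 (≈0.0763)
Rounded to 4 decimal places: x = -3.4200, theta = 0.0763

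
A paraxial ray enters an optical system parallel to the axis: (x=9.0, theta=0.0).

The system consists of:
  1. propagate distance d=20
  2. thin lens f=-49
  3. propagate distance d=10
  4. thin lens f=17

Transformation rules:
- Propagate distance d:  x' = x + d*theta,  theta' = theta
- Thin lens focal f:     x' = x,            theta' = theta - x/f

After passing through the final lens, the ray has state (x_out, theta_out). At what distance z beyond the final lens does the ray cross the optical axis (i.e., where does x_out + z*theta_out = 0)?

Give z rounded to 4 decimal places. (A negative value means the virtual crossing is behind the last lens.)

Answer: 23.8810

Derivation:
Initial: x=9.0000 theta=0.0000
After 1 (propagate distance d=20): x=9.0000 theta=0.0000
After 2 (thin lens f=-49): x=9.0000 theta=9/49 (≈0.1837)
After 3 (propagate distance d=10): x=531/49 (≈10.8367) theta=9/49 (≈0.1837)
After 4 (thin lens f=17): x=531/49 (≈10.8367) theta=-54/119 (≈-0.4538)
z_focus = -x_out/theta_out = -(531/49)/(-54/119) = 1003/42 ≈ 23.8810
Rounded to 4 decimal places: z = 23.8810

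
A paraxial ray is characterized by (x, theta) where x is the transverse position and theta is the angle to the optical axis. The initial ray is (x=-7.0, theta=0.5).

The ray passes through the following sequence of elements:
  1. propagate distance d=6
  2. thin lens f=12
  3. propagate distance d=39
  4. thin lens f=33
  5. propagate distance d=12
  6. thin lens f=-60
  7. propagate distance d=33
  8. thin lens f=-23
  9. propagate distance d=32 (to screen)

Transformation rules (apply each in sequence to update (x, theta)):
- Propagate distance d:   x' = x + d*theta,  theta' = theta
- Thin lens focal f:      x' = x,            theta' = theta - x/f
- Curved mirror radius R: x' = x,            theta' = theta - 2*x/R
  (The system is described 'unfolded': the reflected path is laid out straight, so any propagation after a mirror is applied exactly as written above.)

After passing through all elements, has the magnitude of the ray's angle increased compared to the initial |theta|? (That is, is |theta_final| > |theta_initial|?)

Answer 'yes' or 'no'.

Initial: x=-7.0000 theta=0.5000
After 1 (propagate distance d=6): x=-4.0000 theta=0.5000
After 2 (thin lens f=12): x=-4.0000 theta=5/6 (≈0.8333)
After 3 (propagate distance d=39): x=28.5000 theta=5/6 (≈0.8333)
After 4 (thin lens f=33): x=28.5000 theta=-1/33 (≈-0.0303)
After 5 (propagate distance d=12): x=619/22 (≈28.1364) theta=-1/33 (≈-0.0303)
After 6 (thin lens f=-60): x=619/22 (≈28.1364) theta=193/440 (≈0.4386)
After 7 (propagate distance d=33): x=18749/440 (≈42.6114) theta=193/440 (≈0.4386)
After 8 (thin lens f=-23): x=18749/440 (≈42.6114) theta=527/230 (≈2.2913)
After 9 (propagate distance d=32 (to screen)): x=1173243/10120 (≈115.9331) theta=527/230 (≈2.2913)
|theta_initial|=0.5000 |theta_final|=527/230 (≈2.2913) -> increased

Answer: yes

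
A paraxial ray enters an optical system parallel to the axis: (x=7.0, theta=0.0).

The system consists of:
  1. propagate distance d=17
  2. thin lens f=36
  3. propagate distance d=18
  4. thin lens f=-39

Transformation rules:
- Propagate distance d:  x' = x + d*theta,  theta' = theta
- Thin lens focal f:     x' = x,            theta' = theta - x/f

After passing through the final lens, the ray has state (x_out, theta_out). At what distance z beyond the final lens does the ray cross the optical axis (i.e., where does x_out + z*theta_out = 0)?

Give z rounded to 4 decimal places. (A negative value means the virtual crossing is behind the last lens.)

Answer: 33.4286

Derivation:
Initial: x=7.0000 theta=0.0000
After 1 (propagate distance d=17): x=7.0000 theta=0.0000
After 2 (thin lens f=36): x=7.0000 theta=-7/36 (≈-0.1944)
After 3 (propagate distance d=18): x=3.5000 theta=-7/36 (≈-0.1944)
After 4 (thin lens f=-39): x=3.5000 theta=-49/468 (≈-0.1047)
z_focus = -x_out/theta_out = -(3.5000)/(-49/468) = 234/7 ≈ 33.4286
Rounded to 4 decimal places: z = 33.4286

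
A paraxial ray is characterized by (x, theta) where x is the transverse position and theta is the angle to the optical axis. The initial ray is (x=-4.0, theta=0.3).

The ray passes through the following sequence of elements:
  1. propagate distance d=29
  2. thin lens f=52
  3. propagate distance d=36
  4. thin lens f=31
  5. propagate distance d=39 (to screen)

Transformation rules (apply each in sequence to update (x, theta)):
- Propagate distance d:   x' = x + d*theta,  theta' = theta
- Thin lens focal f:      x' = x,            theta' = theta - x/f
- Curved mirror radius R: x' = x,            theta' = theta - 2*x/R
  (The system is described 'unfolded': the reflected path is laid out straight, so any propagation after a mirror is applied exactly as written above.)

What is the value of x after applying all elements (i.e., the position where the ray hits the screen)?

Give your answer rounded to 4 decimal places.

Answer: 5.0147

Derivation:
Initial: x=-4.0000 theta=0.3000
After 1 (propagate distance d=29): x=4.7000 theta=0.3000
After 2 (thin lens f=52): x=4.7000 theta=109/520 (≈0.2096)
After 3 (propagate distance d=36): x=796/65 (≈12.2462) theta=109/520 (≈0.2096)
After 4 (thin lens f=31): x=796/65 (≈12.2462) theta=-2989/16120 (≈-0.1854)
After 5 (propagate distance d=39 (to screen)): x=80837/16120 (≈5.0147) theta=-2989/16120 (≈-0.1854)
Rounded to 4 decimal places: x = 5.0147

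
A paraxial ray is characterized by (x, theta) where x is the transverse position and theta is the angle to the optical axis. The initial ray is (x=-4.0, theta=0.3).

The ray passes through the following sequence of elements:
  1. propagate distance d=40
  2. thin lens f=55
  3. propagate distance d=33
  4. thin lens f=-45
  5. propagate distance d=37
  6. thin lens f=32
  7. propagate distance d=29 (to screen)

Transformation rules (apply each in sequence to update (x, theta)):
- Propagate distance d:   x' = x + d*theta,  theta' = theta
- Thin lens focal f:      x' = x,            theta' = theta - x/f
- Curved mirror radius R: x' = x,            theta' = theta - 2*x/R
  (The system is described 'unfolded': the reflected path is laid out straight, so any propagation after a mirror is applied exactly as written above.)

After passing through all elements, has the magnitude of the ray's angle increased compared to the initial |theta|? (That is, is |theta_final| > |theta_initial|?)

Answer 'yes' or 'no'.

Initial: x=-4.0000 theta=0.3000
After 1 (propagate distance d=40): x=8.0000 theta=0.3000
After 2 (thin lens f=55): x=8.0000 theta=17/110 (≈0.1545)
After 3 (propagate distance d=33): x=13.1000 theta=17/110 (≈0.1545)
After 4 (thin lens f=-45): x=13.1000 theta=1103/2475 (≈0.4457)
After 5 (propagate distance d=37): x=146467/4950 (≈29.5893) theta=1103/2475 (≈0.4457)
After 6 (thin lens f=32): x=146467/4950 (≈29.5893) theta=-3035/6336 (≈-0.4790)
After 7 (propagate distance d=29 (to screen)): x=2486569/158400 (≈15.6980) theta=-3035/6336 (≈-0.4790)
|theta_initial|=0.3000 |theta_final|=3035/6336 (≈0.4790) -> increased

Answer: yes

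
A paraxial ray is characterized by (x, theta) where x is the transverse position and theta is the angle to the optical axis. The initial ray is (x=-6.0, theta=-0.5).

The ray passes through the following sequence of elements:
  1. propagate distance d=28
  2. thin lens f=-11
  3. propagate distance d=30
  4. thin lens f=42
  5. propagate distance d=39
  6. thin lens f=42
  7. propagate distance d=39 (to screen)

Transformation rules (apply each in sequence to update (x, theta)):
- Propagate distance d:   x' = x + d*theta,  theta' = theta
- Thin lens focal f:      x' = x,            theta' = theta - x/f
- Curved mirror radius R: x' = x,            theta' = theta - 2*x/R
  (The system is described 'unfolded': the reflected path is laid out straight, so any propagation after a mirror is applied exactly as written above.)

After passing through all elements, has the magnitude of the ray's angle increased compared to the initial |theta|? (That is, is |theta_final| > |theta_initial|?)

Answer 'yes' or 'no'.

Answer: yes

Derivation:
Initial: x=-6.0000 theta=-0.5000
After 1 (propagate distance d=28): x=-20.0000 theta=-0.5000
After 2 (thin lens f=-11): x=-20.0000 theta=-51/22 (≈-2.3182)
After 3 (propagate distance d=30): x=-985/11 (≈-89.5455) theta=-51/22 (≈-2.3182)
After 4 (thin lens f=42): x=-985/11 (≈-89.5455) theta=-43/231 (≈-0.1861)
After 5 (propagate distance d=39): x=-7454/77 (≈-96.8052) theta=-43/231 (≈-0.1861)
After 6 (thin lens f=42): x=-7454/77 (≈-96.8052) theta=1142/539 (≈2.1187)
After 7 (propagate distance d=39 (to screen)): x=-7640/539 (≈-14.1744) theta=1142/539 (≈2.1187)
|theta_initial|=0.5000 |theta_final|=1142/539 (≈2.1187) -> increased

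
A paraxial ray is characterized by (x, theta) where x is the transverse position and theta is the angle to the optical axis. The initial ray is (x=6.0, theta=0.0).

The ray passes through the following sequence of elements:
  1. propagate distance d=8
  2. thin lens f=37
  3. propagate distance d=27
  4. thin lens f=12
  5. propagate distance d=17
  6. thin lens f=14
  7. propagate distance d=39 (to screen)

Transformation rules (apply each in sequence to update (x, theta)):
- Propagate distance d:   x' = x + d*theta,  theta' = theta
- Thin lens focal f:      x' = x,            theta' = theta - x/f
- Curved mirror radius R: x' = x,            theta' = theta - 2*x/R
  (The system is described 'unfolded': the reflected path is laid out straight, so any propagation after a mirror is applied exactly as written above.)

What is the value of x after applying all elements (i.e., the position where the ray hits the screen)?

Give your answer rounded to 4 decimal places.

Answer: -5.4653

Derivation:
Initial: x=6.0000 theta=0.0000
After 1 (propagate distance d=8): x=6.0000 theta=0.0000
After 2 (thin lens f=37): x=6.0000 theta=-6/37 (≈-0.1622)
After 3 (propagate distance d=27): x=60/37 (≈1.6216) theta=-6/37 (≈-0.1622)
After 4 (thin lens f=12): x=60/37 (≈1.6216) theta=-11/37 (≈-0.2973)
After 5 (propagate distance d=17): x=-127/37 (≈-3.4324) theta=-11/37 (≈-0.2973)
After 6 (thin lens f=14): x=-127/37 (≈-3.4324) theta=-27/518 (≈-0.0521)
After 7 (propagate distance d=39 (to screen)): x=-2831/518 (≈-5.4653) theta=-27/518 (≈-0.0521)
Rounded to 4 decimal places: x = -5.4653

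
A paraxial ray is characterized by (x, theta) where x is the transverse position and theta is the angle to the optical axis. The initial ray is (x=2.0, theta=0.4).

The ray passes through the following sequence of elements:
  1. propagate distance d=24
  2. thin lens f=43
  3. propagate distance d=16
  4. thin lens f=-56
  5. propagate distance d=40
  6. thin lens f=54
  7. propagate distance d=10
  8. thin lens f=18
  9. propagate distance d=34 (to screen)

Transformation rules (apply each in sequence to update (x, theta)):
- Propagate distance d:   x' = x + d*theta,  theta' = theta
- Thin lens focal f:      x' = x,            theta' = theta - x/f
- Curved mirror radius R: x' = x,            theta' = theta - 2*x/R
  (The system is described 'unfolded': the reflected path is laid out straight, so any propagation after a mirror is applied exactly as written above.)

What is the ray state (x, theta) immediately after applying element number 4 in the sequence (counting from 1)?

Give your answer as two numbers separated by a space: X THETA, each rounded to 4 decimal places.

Answer: 13.6837 0.3746

Derivation:
Initial: x=2.0000 theta=0.4000
After 1 (propagate distance d=24): x=11.6000 theta=0.4000
After 2 (thin lens f=43): x=11.6000 theta=28/215 (≈0.1302)
After 3 (propagate distance d=16): x=2942/215 (≈13.6837) theta=28/215 (≈0.1302)
After 4 (thin lens f=-56): x=2942/215 (≈13.6837) theta=451/1204 (≈0.3746)
Rounded to 4 decimal places: x = 13.6837, theta = 0.3746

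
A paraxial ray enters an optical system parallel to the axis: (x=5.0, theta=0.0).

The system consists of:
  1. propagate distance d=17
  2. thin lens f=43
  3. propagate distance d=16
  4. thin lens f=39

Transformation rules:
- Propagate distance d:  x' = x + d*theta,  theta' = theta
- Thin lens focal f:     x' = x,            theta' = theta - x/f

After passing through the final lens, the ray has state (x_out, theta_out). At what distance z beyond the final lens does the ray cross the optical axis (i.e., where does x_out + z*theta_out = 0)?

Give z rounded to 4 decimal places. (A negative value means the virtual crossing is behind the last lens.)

Answer: 15.9545

Derivation:
Initial: x=5.0000 theta=0.0000
After 1 (propagate distance d=17): x=5.0000 theta=0.0000
After 2 (thin lens f=43): x=5.0000 theta=-5/43 (≈-0.1163)
After 3 (propagate distance d=16): x=135/43 (≈3.1395) theta=-5/43 (≈-0.1163)
After 4 (thin lens f=39): x=135/43 (≈3.1395) theta=-110/559 (≈-0.1968)
z_focus = -x_out/theta_out = -(135/43)/(-110/559) = 351/22 ≈ 15.9545
Rounded to 4 decimal places: z = 15.9545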